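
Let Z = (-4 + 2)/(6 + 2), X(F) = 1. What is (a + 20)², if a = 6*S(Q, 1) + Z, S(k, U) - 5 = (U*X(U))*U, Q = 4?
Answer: 49729/16 ≈ 3108.1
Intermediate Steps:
S(k, U) = 5 + U² (S(k, U) = 5 + (U*1)*U = 5 + U*U = 5 + U²)
Z = -¼ (Z = -2/8 = -2*⅛ = -¼ ≈ -0.25000)
a = 143/4 (a = 6*(5 + 1²) - ¼ = 6*(5 + 1) - ¼ = 6*6 - ¼ = 36 - ¼ = 143/4 ≈ 35.750)
(a + 20)² = (143/4 + 20)² = (223/4)² = 49729/16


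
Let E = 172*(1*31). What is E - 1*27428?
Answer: -22096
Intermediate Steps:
E = 5332 (E = 172*31 = 5332)
E - 1*27428 = 5332 - 1*27428 = 5332 - 27428 = -22096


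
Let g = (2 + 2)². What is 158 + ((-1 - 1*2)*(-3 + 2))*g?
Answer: 206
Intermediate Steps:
g = 16 (g = 4² = 16)
158 + ((-1 - 1*2)*(-3 + 2))*g = 158 + ((-1 - 1*2)*(-3 + 2))*16 = 158 + ((-1 - 2)*(-1))*16 = 158 - 3*(-1)*16 = 158 + 3*16 = 158 + 48 = 206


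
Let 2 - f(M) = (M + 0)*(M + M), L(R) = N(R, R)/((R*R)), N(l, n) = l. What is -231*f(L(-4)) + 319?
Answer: -913/8 ≈ -114.13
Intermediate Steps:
L(R) = 1/R (L(R) = R/((R*R)) = R/(R²) = R/R² = 1/R)
f(M) = 2 - 2*M² (f(M) = 2 - (M + 0)*(M + M) = 2 - M*2*M = 2 - 2*M²)
-231*f(L(-4)) + 319 = -231*(2 - 2*(1/(-4))²) + 319 = -231*(2 - 2*(-¼)²) + 319 = -231*(2 - 2*1/16) + 319 = -231*(2 - ⅛) + 319 = -231*15/8 + 319 = -3465/8 + 319 = -913/8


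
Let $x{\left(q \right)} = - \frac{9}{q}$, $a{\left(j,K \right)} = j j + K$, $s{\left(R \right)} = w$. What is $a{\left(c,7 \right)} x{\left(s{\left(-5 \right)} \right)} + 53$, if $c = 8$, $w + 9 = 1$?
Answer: $\frac{1063}{8} \approx 132.88$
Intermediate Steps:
$w = -8$ ($w = -9 + 1 = -8$)
$s{\left(R \right)} = -8$
$a{\left(j,K \right)} = K + j^{2}$ ($a{\left(j,K \right)} = j^{2} + K = K + j^{2}$)
$a{\left(c,7 \right)} x{\left(s{\left(-5 \right)} \right)} + 53 = \left(7 + 8^{2}\right) \left(- \frac{9}{-8}\right) + 53 = \left(7 + 64\right) \left(\left(-9\right) \left(- \frac{1}{8}\right)\right) + 53 = 71 \cdot \frac{9}{8} + 53 = \frac{639}{8} + 53 = \frac{1063}{8}$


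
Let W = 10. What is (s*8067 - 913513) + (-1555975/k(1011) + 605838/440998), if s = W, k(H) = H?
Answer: -186003884872643/222924489 ≈ -8.3438e+5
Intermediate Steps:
s = 10
(s*8067 - 913513) + (-1555975/k(1011) + 605838/440998) = (10*8067 - 913513) + (-1555975/1011 + 605838/440998) = (80670 - 913513) + (-1555975*1/1011 + 605838*(1/440998)) = -832843 + (-1555975/1011 + 302919/220499) = -832843 - 342784680416/222924489 = -186003884872643/222924489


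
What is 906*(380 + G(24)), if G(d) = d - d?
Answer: 344280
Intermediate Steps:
G(d) = 0
906*(380 + G(24)) = 906*(380 + 0) = 906*380 = 344280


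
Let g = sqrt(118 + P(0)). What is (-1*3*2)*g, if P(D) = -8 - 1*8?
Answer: -6*sqrt(102) ≈ -60.597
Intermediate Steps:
P(D) = -16 (P(D) = -8 - 8 = -16)
g = sqrt(102) (g = sqrt(118 - 16) = sqrt(102) ≈ 10.100)
(-1*3*2)*g = (-1*3*2)*sqrt(102) = (-3*2)*sqrt(102) = -6*sqrt(102)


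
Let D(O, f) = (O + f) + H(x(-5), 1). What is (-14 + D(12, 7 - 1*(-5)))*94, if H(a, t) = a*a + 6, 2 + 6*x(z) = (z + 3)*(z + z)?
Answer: 2350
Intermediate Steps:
x(z) = -⅓ + z*(3 + z)/3 (x(z) = -⅓ + ((z + 3)*(z + z))/6 = -⅓ + ((3 + z)*(2*z))/6 = -⅓ + (2*z*(3 + z))/6 = -⅓ + z*(3 + z)/3)
H(a, t) = 6 + a² (H(a, t) = a² + 6 = 6 + a²)
D(O, f) = 15 + O + f (D(O, f) = (O + f) + (6 + (-⅓ - 5 + (⅓)*(-5)²)²) = (O + f) + (6 + (-⅓ - 5 + (⅓)*25)²) = (O + f) + (6 + (-⅓ - 5 + 25/3)²) = (O + f) + (6 + 3²) = (O + f) + (6 + 9) = (O + f) + 15 = 15 + O + f)
(-14 + D(12, 7 - 1*(-5)))*94 = (-14 + (15 + 12 + (7 - 1*(-5))))*94 = (-14 + (15 + 12 + (7 + 5)))*94 = (-14 + (15 + 12 + 12))*94 = (-14 + 39)*94 = 25*94 = 2350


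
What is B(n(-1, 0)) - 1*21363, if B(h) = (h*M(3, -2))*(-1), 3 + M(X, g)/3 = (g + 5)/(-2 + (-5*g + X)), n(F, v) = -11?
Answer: -21453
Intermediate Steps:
M(X, g) = -9 + 3*(5 + g)/(-2 + X - 5*g) (M(X, g) = -9 + 3*((g + 5)/(-2 + (-5*g + X))) = -9 + 3*((5 + g)/(-2 + (X - 5*g))) = -9 + 3*((5 + g)/(-2 + X - 5*g)) = -9 + 3*(5 + g)/(-2 + X - 5*g))
B(h) = 90*h/11 (B(h) = (h*(3*(-11 - 16*(-2) + 3*3)/(2 - 1*3 + 5*(-2))))*(-1) = (h*(3*(-11 + 32 + 9)/(2 - 3 - 10)))*(-1) = (h*(3*30/(-11)))*(-1) = (h*(3*(-1/11)*30))*(-1) = (h*(-90/11))*(-1) = -90*h/11*(-1) = 90*h/11)
B(n(-1, 0)) - 1*21363 = (90/11)*(-11) - 1*21363 = -90 - 21363 = -21453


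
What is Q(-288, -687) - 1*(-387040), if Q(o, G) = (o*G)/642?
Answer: 41446256/107 ≈ 3.8735e+5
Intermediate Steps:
Q(o, G) = G*o/642 (Q(o, G) = (G*o)*(1/642) = G*o/642)
Q(-288, -687) - 1*(-387040) = (1/642)*(-687)*(-288) - 1*(-387040) = 32976/107 + 387040 = 41446256/107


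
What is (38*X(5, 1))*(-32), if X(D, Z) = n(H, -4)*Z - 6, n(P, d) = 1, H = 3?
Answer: 6080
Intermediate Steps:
X(D, Z) = -6 + Z (X(D, Z) = 1*Z - 6 = Z - 6 = -6 + Z)
(38*X(5, 1))*(-32) = (38*(-6 + 1))*(-32) = (38*(-5))*(-32) = -190*(-32) = 6080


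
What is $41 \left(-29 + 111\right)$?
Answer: $3362$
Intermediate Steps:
$41 \left(-29 + 111\right) = 41 \cdot 82 = 3362$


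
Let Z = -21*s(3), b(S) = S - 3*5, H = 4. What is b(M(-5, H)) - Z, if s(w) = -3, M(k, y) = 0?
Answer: -78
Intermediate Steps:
b(S) = -15 + S (b(S) = S - 15 = -15 + S)
Z = 63 (Z = -21*(-3) = 63)
b(M(-5, H)) - Z = (-15 + 0) - 1*63 = -15 - 63 = -78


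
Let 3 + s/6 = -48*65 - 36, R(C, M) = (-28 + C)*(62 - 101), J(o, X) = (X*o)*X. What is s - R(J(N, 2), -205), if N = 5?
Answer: -19266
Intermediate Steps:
J(o, X) = o*X²
R(C, M) = 1092 - 39*C (R(C, M) = (-28 + C)*(-39) = 1092 - 39*C)
s = -18954 (s = -18 + 6*(-48*65 - 36) = -18 + 6*(-3120 - 36) = -18 + 6*(-3156) = -18 - 18936 = -18954)
s - R(J(N, 2), -205) = -18954 - (1092 - 195*2²) = -18954 - (1092 - 195*4) = -18954 - (1092 - 39*20) = -18954 - (1092 - 780) = -18954 - 1*312 = -18954 - 312 = -19266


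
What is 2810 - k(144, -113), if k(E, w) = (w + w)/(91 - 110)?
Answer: 53164/19 ≈ 2798.1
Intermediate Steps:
k(E, w) = -2*w/19 (k(E, w) = (2*w)/(-19) = (2*w)*(-1/19) = -2*w/19)
2810 - k(144, -113) = 2810 - (-2)*(-113)/19 = 2810 - 1*226/19 = 2810 - 226/19 = 53164/19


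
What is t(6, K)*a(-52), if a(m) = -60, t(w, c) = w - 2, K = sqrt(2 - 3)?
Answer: -240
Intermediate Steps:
K = I (K = sqrt(-1) = I ≈ 1.0*I)
t(w, c) = -2 + w
t(6, K)*a(-52) = (-2 + 6)*(-60) = 4*(-60) = -240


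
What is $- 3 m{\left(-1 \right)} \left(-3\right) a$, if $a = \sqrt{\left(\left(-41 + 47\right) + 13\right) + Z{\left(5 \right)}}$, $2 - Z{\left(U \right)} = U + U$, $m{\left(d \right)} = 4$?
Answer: $36 \sqrt{11} \approx 119.4$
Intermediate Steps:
$Z{\left(U \right)} = 2 - 2 U$ ($Z{\left(U \right)} = 2 - \left(U + U\right) = 2 - 2 U$)
$a = \sqrt{11}$ ($a = \sqrt{\left(\left(-41 + 47\right) + 13\right) + \left(2 - 10\right)} = \sqrt{\left(6 + 13\right) + \left(2 - 10\right)} = \sqrt{19 - 8} = \sqrt{11} \approx 3.3166$)
$- 3 m{\left(-1 \right)} \left(-3\right) a = \left(-3\right) 4 \left(-3\right) \sqrt{11} = \left(-12\right) \left(-3\right) \sqrt{11} = 36 \sqrt{11}$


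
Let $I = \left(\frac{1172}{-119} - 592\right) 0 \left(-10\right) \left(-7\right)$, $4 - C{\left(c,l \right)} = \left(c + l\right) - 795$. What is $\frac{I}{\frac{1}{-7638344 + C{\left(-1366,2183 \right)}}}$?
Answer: $0$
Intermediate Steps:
$C{\left(c,l \right)} = 799 - c - l$ ($C{\left(c,l \right)} = 4 - \left(\left(c + l\right) - 795\right) = 4 - \left(-795 + c + l\right) = 799 - c - l$)
$I = 0$ ($I = \left(1172 \left(- \frac{1}{119}\right) - 592\right) 0 \left(-7\right) = \left(- \frac{1172}{119} - 592\right) 0 = \left(- \frac{71620}{119}\right) 0 = 0$)
$\frac{I}{\frac{1}{-7638344 + C{\left(-1366,2183 \right)}}} = \frac{0}{\frac{1}{-7638344 - 18}} = \frac{0}{\frac{1}{-7638362}} = \frac{0}{- \frac{1}{7638362}} = 0 \left(-7638362\right) = 0$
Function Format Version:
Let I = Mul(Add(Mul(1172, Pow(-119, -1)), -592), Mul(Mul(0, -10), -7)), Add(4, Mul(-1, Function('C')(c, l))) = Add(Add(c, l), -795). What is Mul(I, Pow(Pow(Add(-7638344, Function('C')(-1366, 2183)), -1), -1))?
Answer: 0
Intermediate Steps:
Function('C')(c, l) = Add(799, Mul(-1, c), Mul(-1, l)) (Function('C')(c, l) = Add(4, Mul(-1, Add(Add(c, l), -795))) = Add(4, Mul(-1, Add(-795, c, l))) = Add(4, Add(795, Mul(-1, c), Mul(-1, l))) = Add(799, Mul(-1, c), Mul(-1, l)))
I = 0 (I = Mul(Add(Mul(1172, Rational(-1, 119)), -592), Mul(0, -7)) = Mul(Add(Rational(-1172, 119), -592), 0) = Mul(Rational(-71620, 119), 0) = 0)
Mul(I, Pow(Pow(Add(-7638344, Function('C')(-1366, 2183)), -1), -1)) = Mul(0, Pow(Pow(Add(-7638344, Add(799, Mul(-1, -1366), Mul(-1, 2183))), -1), -1)) = Mul(0, Pow(Pow(Add(-7638344, Add(799, 1366, -2183)), -1), -1)) = Mul(0, Pow(Pow(Add(-7638344, -18), -1), -1)) = Mul(0, Pow(Pow(-7638362, -1), -1)) = Mul(0, Pow(Rational(-1, 7638362), -1)) = Mul(0, -7638362) = 0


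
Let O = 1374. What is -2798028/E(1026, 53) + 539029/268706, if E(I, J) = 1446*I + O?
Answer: 8099163727/66503391470 ≈ 0.12179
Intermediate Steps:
E(I, J) = 1374 + 1446*I (E(I, J) = 1446*I + 1374 = 1374 + 1446*I)
-2798028/E(1026, 53) + 539029/268706 = -2798028/(1374 + 1446*1026) + 539029/268706 = -2798028/(1374 + 1483596) + 539029*(1/268706) = -2798028/1484970 + 539029/268706 = -2798028*1/1484970 + 539029/268706 = -466338/247495 + 539029/268706 = 8099163727/66503391470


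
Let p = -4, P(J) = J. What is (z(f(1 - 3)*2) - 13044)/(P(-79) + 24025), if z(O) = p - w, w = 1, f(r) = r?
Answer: -13049/23946 ≈ -0.54493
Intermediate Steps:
z(O) = -5 (z(O) = -4 - 1*1 = -4 - 1 = -5)
(z(f(1 - 3)*2) - 13044)/(P(-79) + 24025) = (-5 - 13044)/(-79 + 24025) = -13049/23946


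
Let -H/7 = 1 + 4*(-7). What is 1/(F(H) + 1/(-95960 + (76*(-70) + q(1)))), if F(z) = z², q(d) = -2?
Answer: 101282/3617894321 ≈ 2.7995e-5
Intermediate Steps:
H = 189 (H = -7*(1 + 4*(-7)) = -7*(1 - 28) = -7*(-27) = 189)
1/(F(H) + 1/(-95960 + (76*(-70) + q(1)))) = 1/(189² + 1/(-95960 + (76*(-70) - 2))) = 1/(35721 + 1/(-95960 + (-5320 - 2))) = 1/(35721 + 1/(-95960 - 5322)) = 1/(35721 + 1/(-101282)) = 1/(35721 - 1/101282) = 1/(3617894321/101282) = 101282/3617894321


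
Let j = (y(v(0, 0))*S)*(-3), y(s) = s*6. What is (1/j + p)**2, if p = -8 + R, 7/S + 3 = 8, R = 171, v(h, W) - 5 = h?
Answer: 421768369/15876 ≈ 26566.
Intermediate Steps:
v(h, W) = 5 + h
S = 7/5 (S = 7/(-3 + 8) = 7/5 ≈ 1.4000)
y(s) = 6*s
p = 163 (p = -8 + 171 = 163)
j = -126 (j = ((6*(5 + 0))*(7/5))*(-3) = ((6*5)*(7/5))*(-3) = (30*(7/5))*(-3) = 42*(-3) = -126)
(1/j + p)**2 = (1/(-126) + 163)**2 = (-1/126 + 163)**2 = (20537/126)**2 = 421768369/15876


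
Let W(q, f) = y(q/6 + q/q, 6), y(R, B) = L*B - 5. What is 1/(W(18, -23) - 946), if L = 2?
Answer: -1/939 ≈ -0.0010650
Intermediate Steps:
y(R, B) = -5 + 2*B (y(R, B) = 2*B - 5 = -5 + 2*B)
W(q, f) = 7 (W(q, f) = -5 + 2*6 = -5 + 12 = 7)
1/(W(18, -23) - 946) = 1/(7 - 946) = 1/(-939) = -1/939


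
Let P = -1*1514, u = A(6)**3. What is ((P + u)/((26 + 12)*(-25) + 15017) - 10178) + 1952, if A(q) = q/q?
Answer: -115716655/14067 ≈ -8226.1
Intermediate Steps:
A(q) = 1
u = 1 (u = 1**3 = 1)
P = -1514
((P + u)/((26 + 12)*(-25) + 15017) - 10178) + 1952 = ((-1514 + 1)/((26 + 12)*(-25) + 15017) - 10178) + 1952 = (-1513/(38*(-25) + 15017) - 10178) + 1952 = (-1513/(-950 + 15017) - 10178) + 1952 = (-1513/14067 - 10178) + 1952 = -143175439/14067 + 1952 = -115716655/14067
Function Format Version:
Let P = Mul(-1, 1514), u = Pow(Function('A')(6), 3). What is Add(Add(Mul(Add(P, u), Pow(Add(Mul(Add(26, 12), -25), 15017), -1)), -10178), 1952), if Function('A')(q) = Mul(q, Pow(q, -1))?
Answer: Rational(-115716655, 14067) ≈ -8226.1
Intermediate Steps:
Function('A')(q) = 1
u = 1 (u = Pow(1, 3) = 1)
P = -1514
Add(Add(Mul(Add(P, u), Pow(Add(Mul(Add(26, 12), -25), 15017), -1)), -10178), 1952) = Add(Add(Mul(Add(-1514, 1), Pow(Add(Mul(Add(26, 12), -25), 15017), -1)), -10178), 1952) = Add(Add(Mul(-1513, Pow(Add(Mul(38, -25), 15017), -1)), -10178), 1952) = Add(Add(Mul(-1513, Pow(Add(-950, 15017), -1)), -10178), 1952) = Add(Add(Mul(-1513, Pow(14067, -1)), -10178), 1952) = Add(Add(Mul(-1513, Rational(1, 14067)), -10178), 1952) = Add(Add(Rational(-1513, 14067), -10178), 1952) = Add(Rational(-143175439, 14067), 1952) = Rational(-115716655, 14067)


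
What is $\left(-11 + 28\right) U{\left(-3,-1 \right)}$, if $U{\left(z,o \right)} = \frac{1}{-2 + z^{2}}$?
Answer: $\frac{17}{7} \approx 2.4286$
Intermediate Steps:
$\left(-11 + 28\right) U{\left(-3,-1 \right)} = \frac{-11 + 28}{-2 + \left(-3\right)^{2}} = \frac{17}{-2 + 9} = \frac{17}{7}$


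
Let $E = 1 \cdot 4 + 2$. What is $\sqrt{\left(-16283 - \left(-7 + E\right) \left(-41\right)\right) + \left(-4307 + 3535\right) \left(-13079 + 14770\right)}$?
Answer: $12 i \sqrt{9179} \approx 1149.7 i$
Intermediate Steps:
$E = 6$ ($E = 4 + 2 = 6$)
$\sqrt{\left(-16283 - \left(-7 + E\right) \left(-41\right)\right) + \left(-4307 + 3535\right) \left(-13079 + 14770\right)} = \sqrt{\left(-16283 - \left(-7 + 6\right) \left(-41\right)\right) + \left(-4307 + 3535\right) \left(-13079 + 14770\right)} = \sqrt{\left(-16283 - \left(-1\right) \left(-41\right)\right) - 1305452} = \sqrt{\left(-16283 - 41\right) - 1305452} = \sqrt{-16324 - 1305452} = \sqrt{-1321776} = 12 i \sqrt{9179}$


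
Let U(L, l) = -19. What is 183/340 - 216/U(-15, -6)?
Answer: 76917/6460 ≈ 11.907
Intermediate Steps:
183/340 - 216/U(-15, -6) = 183/340 - 216/(-19) = 183*(1/340) - 216*(-1/19) = 183/340 + 216/19 = 76917/6460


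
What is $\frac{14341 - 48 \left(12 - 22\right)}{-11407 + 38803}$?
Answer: $\frac{14821}{27396} \approx 0.54099$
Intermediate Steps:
$\frac{14341 - 48 \left(12 - 22\right)}{-11407 + 38803} = \frac{14341 - -480}{27396} = \left(14341 + 480\right) \frac{1}{27396} = 14821 \cdot \frac{1}{27396} = \frac{14821}{27396}$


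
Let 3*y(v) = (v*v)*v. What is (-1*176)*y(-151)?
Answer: 605959376/3 ≈ 2.0199e+8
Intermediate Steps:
y(v) = v**3/3 (y(v) = ((v*v)*v)/3 = (v**2*v)/3 = v**3/3)
(-1*176)*y(-151) = (-1*176)*((1/3)*(-151)**3) = -176*(-3442951)/3 = -176*(-3442951/3) = 605959376/3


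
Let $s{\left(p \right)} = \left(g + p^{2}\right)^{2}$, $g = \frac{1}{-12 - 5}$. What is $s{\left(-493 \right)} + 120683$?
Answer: $\frac{17072070553611}{289} \approx 5.9073 \cdot 10^{10}$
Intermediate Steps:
$g = - \frac{1}{17}$ ($g = \frac{1}{-17} = - \frac{1}{17} \approx -0.058824$)
$s{\left(p \right)} = \left(- \frac{1}{17} + p^{2}\right)^{2}$
$s{\left(-493 \right)} + 120683 = \frac{\left(-1 + 17 \left(-493\right)^{2}\right)^{2}}{289} + 120683 = \frac{\left(-1 + 17 \cdot 243049\right)^{2}}{289} + 120683 = \frac{\left(-1 + 4131833\right)^{2}}{289} + 120683 = \frac{4131832^{2}}{289} + 120683 = \frac{1}{289} \cdot 17072035676224 + 120683 = \frac{17072035676224}{289} + 120683 = \frac{17072070553611}{289}$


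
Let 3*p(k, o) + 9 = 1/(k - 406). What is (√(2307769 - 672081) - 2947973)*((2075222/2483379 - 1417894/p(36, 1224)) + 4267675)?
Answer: -115593822001013564410741/8272135449 + 78422578497844834*√408922/8272135449 ≈ -1.3968e+13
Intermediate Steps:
p(k, o) = -3 + 1/(3*(-406 + k)) (p(k, o) = -3 + 1/(3*(k - 406)) = -3 + 1/(3*(-406 + k)))
(√(2307769 - 672081) - 2947973)*((2075222/2483379 - 1417894/p(36, 1224)) + 4267675) = (√(2307769 - 672081) - 2947973)*((2075222/2483379 - 1417894*3*(-406 + 36)/(3655 - 9*36)) + 4267675) = (√1635688 - 2947973)*((2075222*(1/2483379) - 1417894*(-1110/(3655 - 324))) + 4267675) = (2*√408922 - 2947973)*((2075222/2483379 - 1417894/((⅓)*(-1/370)*3331)) + 4267675) = (-2947973 + 2*√408922)*((2075222/2483379 - 1417894/(-3331/1110)) + 4267675) = (-2947973 + 2*√408922)*((2075222/2483379 - 1417894*(-1110/3331)) + 4267675) = (-2947973 + 2*√408922)*((2075222/2483379 + 1573862340/3331) + 4267675) = (-2947973 + 2*√408922)*(3908503596611342/8272135449 + 4267675) = (-2947973 + 2*√408922)*(39211289248922417/8272135449) = -115593822001013564410741/8272135449 + 78422578497844834*√408922/8272135449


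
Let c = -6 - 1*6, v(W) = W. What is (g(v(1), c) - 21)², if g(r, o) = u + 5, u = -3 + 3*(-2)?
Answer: 625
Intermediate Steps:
u = -9 (u = -3 - 6 = -9)
c = -12 (c = -6 - 6 = -12)
g(r, o) = -4 (g(r, o) = -9 + 5 = -4)
(g(v(1), c) - 21)² = (-4 - 21)² = (-25)² = 625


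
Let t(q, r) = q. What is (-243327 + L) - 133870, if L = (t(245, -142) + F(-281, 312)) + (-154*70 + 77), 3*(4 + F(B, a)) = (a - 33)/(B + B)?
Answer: -217864451/562 ≈ -3.8766e+5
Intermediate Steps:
F(B, a) = -4 + (-33 + a)/(6*B) (F(B, a) = -4 + ((a - 33)/(B + B))/3 = -4 + ((-33 + a)/((2*B)))/3 = -4 + ((-33 + a)*(1/(2*B)))/3 = -4 + ((-33 + a)/(2*B))/3 = -4 + (-33 + a)/(6*B))
L = -5879737/562 (L = (245 + (⅙)*(-33 + 312 - 24*(-281))/(-281)) + (-154*70 + 77) = (245 + (⅙)*(-1/281)*(-33 + 312 + 6744)) + (-10780 + 77) = (245 + (⅙)*(-1/281)*7023) - 10703 = (245 - 2341/562) - 10703 = 135349/562 - 10703 = -5879737/562 ≈ -10462.)
(-243327 + L) - 133870 = (-243327 - 5879737/562) - 133870 = -142629511/562 - 133870 = -217864451/562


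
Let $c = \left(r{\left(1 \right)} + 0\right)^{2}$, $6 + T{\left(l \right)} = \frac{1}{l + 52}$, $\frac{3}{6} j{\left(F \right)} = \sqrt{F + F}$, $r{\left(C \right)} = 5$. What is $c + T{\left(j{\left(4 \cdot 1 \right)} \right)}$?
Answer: $\frac{12705}{668} - \frac{\sqrt{2}}{668} \approx 19.017$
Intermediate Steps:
$j{\left(F \right)} = 2 \sqrt{2} \sqrt{F}$ ($j{\left(F \right)} = 2 \sqrt{F + F} = 2 \sqrt{2 F} = 2 \sqrt{2} \sqrt{F}$)
$T{\left(l \right)} = -6 + \frac{1}{52 + l}$ ($T{\left(l \right)} = -6 + \frac{1}{l + 52} = -6 + \frac{1}{52 + l}$)
$c = 25$ ($c = \left(5 + 0\right)^{2} = 5^{2} = 25$)
$c + T{\left(j{\left(4 \cdot 1 \right)} \right)} = 25 + \frac{-311 - 6 \cdot 2 \sqrt{2} \sqrt{4 \cdot 1}}{52 + 2 \sqrt{2} \sqrt{4 \cdot 1}} = 25 + \frac{-311 - 6 \cdot 2 \sqrt{2} \sqrt{4}}{52 + 2 \sqrt{2} \sqrt{4}} = 25 + \frac{-311 - 6 \cdot 2 \sqrt{2} \cdot 2}{52 + 2 \sqrt{2} \cdot 2} = 25 + \frac{-311 - 6 \cdot 4 \sqrt{2}}{52 + 4 \sqrt{2}} = 25 + \frac{-311 - 24 \sqrt{2}}{52 + 4 \sqrt{2}}$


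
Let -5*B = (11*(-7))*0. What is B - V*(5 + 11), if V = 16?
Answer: -256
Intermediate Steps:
B = 0 (B = -11*(-7)*0/5 = -(-77)*0/5 = -1/5*0 = 0)
B - V*(5 + 11) = 0 - 16*(5 + 11) = 0 - 16*16 = 0 - 1*256 = 0 - 256 = -256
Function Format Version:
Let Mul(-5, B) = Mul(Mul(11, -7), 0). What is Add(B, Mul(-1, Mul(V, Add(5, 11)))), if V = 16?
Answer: -256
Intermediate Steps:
B = 0 (B = Mul(Rational(-1, 5), Mul(Mul(11, -7), 0)) = Mul(Rational(-1, 5), Mul(-77, 0)) = Mul(Rational(-1, 5), 0) = 0)
Add(B, Mul(-1, Mul(V, Add(5, 11)))) = Add(0, Mul(-1, Mul(16, Add(5, 11)))) = Add(0, Mul(-1, Mul(16, 16))) = Add(0, Mul(-1, 256)) = Add(0, -256) = -256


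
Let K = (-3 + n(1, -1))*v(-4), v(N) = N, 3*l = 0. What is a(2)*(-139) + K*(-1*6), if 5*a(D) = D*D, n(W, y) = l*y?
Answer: -916/5 ≈ -183.20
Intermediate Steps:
l = 0 (l = (⅓)*0 = 0)
n(W, y) = 0 (n(W, y) = 0*y = 0)
K = 12 (K = (-3 + 0)*(-4) = -3*(-4) = 12)
a(D) = D²/5 (a(D) = (D*D)/5 = D²/5)
a(2)*(-139) + K*(-1*6) = ((⅕)*2²)*(-139) + 12*(-1*6) = ((⅕)*4)*(-139) + 12*(-6) = (⅘)*(-139) - 72 = -556/5 - 72 = -916/5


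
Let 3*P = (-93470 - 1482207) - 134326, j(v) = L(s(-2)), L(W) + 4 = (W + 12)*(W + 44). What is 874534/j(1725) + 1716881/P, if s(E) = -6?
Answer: 249050336595/63840112 ≈ 3901.2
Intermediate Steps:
L(W) = -4 + (12 + W)*(44 + W) (L(W) = -4 + (W + 12)*(W + 44) = -4 + (12 + W)*(44 + W))
j(v) = 224 (j(v) = 524 + (-6)**2 + 56*(-6) = 524 + 36 - 336 = 224)
P = -570001 (P = ((-93470 - 1482207) - 134326)/3 = (-1575677 - 134326)/3 = (1/3)*(-1710003) = -570001)
874534/j(1725) + 1716881/P = 874534/224 + 1716881/(-570001) = 874534*(1/224) + 1716881*(-1/570001) = 437267/112 - 1716881/570001 = 249050336595/63840112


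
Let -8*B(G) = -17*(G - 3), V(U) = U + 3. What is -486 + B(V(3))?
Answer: -3837/8 ≈ -479.63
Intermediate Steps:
V(U) = 3 + U
B(G) = -51/8 + 17*G/8 (B(G) = -(-17)*(G - 3)/8 = -(-17)*(-3 + G)/8 = -(51 - 17*G)/8 = -51/8 + 17*G/8)
-486 + B(V(3)) = -486 + (-51/8 + 17*(3 + 3)/8) = -486 + (-51/8 + (17/8)*6) = -486 + (-51/8 + 51/4) = -486 + 51/8 = -3837/8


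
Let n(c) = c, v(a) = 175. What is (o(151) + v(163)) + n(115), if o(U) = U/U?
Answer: 291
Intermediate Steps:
o(U) = 1
(o(151) + v(163)) + n(115) = (1 + 175) + 115 = 176 + 115 = 291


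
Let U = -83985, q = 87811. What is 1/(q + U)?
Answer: 1/3826 ≈ 0.00026137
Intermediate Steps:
1/(q + U) = 1/(87811 - 83985) = 1/3826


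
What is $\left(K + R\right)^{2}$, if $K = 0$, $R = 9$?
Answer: $81$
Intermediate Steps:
$\left(K + R\right)^{2} = \left(0 + 9\right)^{2} = 9^{2} = 81$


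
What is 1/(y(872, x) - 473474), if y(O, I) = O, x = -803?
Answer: -1/472602 ≈ -2.1159e-6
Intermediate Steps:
1/(y(872, x) - 473474) = 1/(872 - 473474) = 1/(-472602) = -1/472602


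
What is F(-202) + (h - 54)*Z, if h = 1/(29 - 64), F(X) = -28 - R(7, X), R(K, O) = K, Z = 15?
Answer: -5918/7 ≈ -845.43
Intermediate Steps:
F(X) = -35 (F(X) = -28 - 1*7 = -28 - 7 = -35)
h = -1/35 (h = 1/(-35) = -1/35 ≈ -0.028571)
F(-202) + (h - 54)*Z = -35 + (-1/35 - 54)*15 = -35 - 1891/35*15 = -35 - 5673/7 = -5918/7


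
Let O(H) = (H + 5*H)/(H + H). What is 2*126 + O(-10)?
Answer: 255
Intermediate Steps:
O(H) = 3 (O(H) = (6*H)/((2*H)) = (6*H)*(1/(2*H)) = 3)
2*126 + O(-10) = 2*126 + 3 = 252 + 3 = 255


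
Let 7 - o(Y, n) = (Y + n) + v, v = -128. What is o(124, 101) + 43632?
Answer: 43542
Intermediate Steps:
o(Y, n) = 135 - Y - n (o(Y, n) = 7 - ((Y + n) - 128) = 7 - (-128 + Y + n) = 7 + (128 - Y - n) = 135 - Y - n)
o(124, 101) + 43632 = (135 - 1*124 - 1*101) + 43632 = (135 - 124 - 101) + 43632 = -90 + 43632 = 43542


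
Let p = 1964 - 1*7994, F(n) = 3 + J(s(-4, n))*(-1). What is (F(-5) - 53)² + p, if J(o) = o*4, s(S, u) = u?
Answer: -5130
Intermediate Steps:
J(o) = 4*o
F(n) = 3 - 4*n (F(n) = 3 + (4*n)*(-1) = 3 - 4*n)
p = -6030 (p = 1964 - 7994 = -6030)
(F(-5) - 53)² + p = ((3 - 4*(-5)) - 53)² - 6030 = ((3 + 20) - 53)² - 6030 = (23 - 53)² - 6030 = (-30)² - 6030 = 900 - 6030 = -5130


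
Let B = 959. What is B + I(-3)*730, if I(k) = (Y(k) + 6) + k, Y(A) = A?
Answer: 959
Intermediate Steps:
I(k) = 6 + 2*k (I(k) = (k + 6) + k = (6 + k) + k = 6 + 2*k)
B + I(-3)*730 = 959 + (6 + 2*(-3))*730 = 959 + (6 - 6)*730 = 959 + 0*730 = 959 + 0 = 959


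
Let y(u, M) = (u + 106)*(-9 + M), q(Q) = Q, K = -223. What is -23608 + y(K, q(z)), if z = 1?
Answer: -22672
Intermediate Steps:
y(u, M) = (-9 + M)*(106 + u) (y(u, M) = (106 + u)*(-9 + M) = (-9 + M)*(106 + u))
-23608 + y(K, q(z)) = -23608 + (-954 - 9*(-223) + 106*1 + 1*(-223)) = -23608 + (-954 + 2007 + 106 - 223) = -23608 + 936 = -22672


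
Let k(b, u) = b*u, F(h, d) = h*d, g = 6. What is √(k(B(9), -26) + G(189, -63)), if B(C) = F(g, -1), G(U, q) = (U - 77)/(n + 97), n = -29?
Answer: 2*√11390/17 ≈ 12.556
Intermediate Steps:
F(h, d) = d*h
G(U, q) = -77/68 + U/68 (G(U, q) = (U - 77)/(-29 + 97) = (-77 + U)/68 = (-77 + U)*(1/68) = -77/68 + U/68)
B(C) = -6 (B(C) = -1*6 = -6)
√(k(B(9), -26) + G(189, -63)) = √(-6*(-26) + (-77/68 + (1/68)*189)) = √(156 + (-77/68 + 189/68)) = √(156 + 28/17) = √(2680/17) = 2*√11390/17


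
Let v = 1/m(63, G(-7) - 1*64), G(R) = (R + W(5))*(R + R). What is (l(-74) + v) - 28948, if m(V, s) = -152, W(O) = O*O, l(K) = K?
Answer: -4411345/152 ≈ -29022.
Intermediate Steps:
W(O) = O²
G(R) = 2*R*(25 + R) (G(R) = (R + 5²)*(R + R) = (R + 25)*(2*R) = (25 + R)*(2*R) = 2*R*(25 + R))
v = -1/152 (v = 1/(-152) = -1/152 ≈ -0.0065789)
(l(-74) + v) - 28948 = (-74 - 1/152) - 28948 = -11249/152 - 28948 = -4411345/152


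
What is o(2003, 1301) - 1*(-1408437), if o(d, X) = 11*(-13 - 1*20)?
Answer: 1408074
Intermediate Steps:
o(d, X) = -363 (o(d, X) = 11*(-13 - 20) = 11*(-33) = -363)
o(2003, 1301) - 1*(-1408437) = -363 - 1*(-1408437) = -363 + 1408437 = 1408074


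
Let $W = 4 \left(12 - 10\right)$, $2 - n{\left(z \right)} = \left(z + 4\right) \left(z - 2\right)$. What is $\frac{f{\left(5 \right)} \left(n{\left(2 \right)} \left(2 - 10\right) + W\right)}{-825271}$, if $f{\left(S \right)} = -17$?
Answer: $- \frac{136}{825271} \approx -0.00016479$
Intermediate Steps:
$n{\left(z \right)} = 2 - \left(-2 + z\right) \left(4 + z\right)$ ($n{\left(z \right)} = 2 - \left(z + 4\right) \left(z - 2\right) = 2 - \left(4 + z\right) \left(-2 + z\right) = 2 - \left(-2 + z\right) \left(4 + z\right)$)
$W = 8$ ($W = 4 \cdot 2 = 8$)
$\frac{f{\left(5 \right)} \left(n{\left(2 \right)} \left(2 - 10\right) + W\right)}{-825271} = \frac{\left(-17\right) \left(\left(10 - 2^{2} - 4\right) \left(2 - 10\right) + 8\right)}{-825271} = - 17 \left(\left(10 - 4 - 4\right) \left(-8\right) + 8\right) \left(- \frac{1}{825271}\right) = - 17 \left(2 \left(-8\right) + 8\right) \left(- \frac{1}{825271}\right) = - 17 \left(-16 + 8\right) \left(- \frac{1}{825271}\right) = \left(-17\right) \left(-8\right) \left(- \frac{1}{825271}\right) = 136 \left(- \frac{1}{825271}\right) = - \frac{136}{825271}$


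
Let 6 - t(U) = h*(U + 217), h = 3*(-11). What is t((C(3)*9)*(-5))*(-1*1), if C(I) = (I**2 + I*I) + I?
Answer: 24018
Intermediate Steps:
C(I) = I + 2*I**2 (C(I) = (I**2 + I**2) + I = 2*I**2 + I = I + 2*I**2)
h = -33
t(U) = 7167 + 33*U (t(U) = 6 - (-33)*(U + 217) = 6 - (-33)*(217 + U) = 6 - (-7161 - 33*U) = 6 + (7161 + 33*U) = 7167 + 33*U)
t((C(3)*9)*(-5))*(-1*1) = (7167 + 33*(((3*(1 + 2*3))*9)*(-5)))*(-1*1) = (7167 + 33*(((3*(1 + 6))*9)*(-5)))*(-1) = (7167 + 33*(((3*7)*9)*(-5)))*(-1) = (7167 + 33*((21*9)*(-5)))*(-1) = (7167 + 33*(189*(-5)))*(-1) = (7167 + 33*(-945))*(-1) = (7167 - 31185)*(-1) = -24018*(-1) = 24018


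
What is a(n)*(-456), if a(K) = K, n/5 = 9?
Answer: -20520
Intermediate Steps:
n = 45 (n = 5*9 = 45)
a(n)*(-456) = 45*(-456) = -20520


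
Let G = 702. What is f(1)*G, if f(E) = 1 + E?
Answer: 1404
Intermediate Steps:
f(1)*G = (1 + 1)*702 = 2*702 = 1404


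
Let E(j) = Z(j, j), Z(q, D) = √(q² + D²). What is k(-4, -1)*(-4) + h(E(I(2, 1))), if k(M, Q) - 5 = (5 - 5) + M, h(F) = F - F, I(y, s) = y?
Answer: -4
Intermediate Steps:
Z(q, D) = √(D² + q²)
E(j) = √2*√(j²) (E(j) = √(j² + j²) = √(2*j²) = √2*√(j²))
h(F) = 0
k(M, Q) = 5 + M (k(M, Q) = 5 + ((5 - 5) + M) = 5 + (0 + M) = 5 + M)
k(-4, -1)*(-4) + h(E(I(2, 1))) = (5 - 4)*(-4) + 0 = 1*(-4) + 0 = -4 + 0 = -4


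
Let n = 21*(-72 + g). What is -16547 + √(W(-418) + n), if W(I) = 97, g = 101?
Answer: -16547 + √706 ≈ -16520.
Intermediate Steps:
n = 609 (n = 21*(-72 + 101) = 21*29 = 609)
-16547 + √(W(-418) + n) = -16547 + √(97 + 609) = -16547 + √706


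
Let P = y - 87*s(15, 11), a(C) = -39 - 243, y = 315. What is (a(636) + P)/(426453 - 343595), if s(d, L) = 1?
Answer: -27/41429 ≈ -0.00065172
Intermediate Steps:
a(C) = -282
P = 228 (P = 315 - 87*1 = 315 - 87 = 228)
(a(636) + P)/(426453 - 343595) = (-282 + 228)/(426453 - 343595) = -54/82858 = -54*1/82858 = -27/41429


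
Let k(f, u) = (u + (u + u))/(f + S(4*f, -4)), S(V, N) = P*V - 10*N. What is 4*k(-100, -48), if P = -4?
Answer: -144/385 ≈ -0.37403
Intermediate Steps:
S(V, N) = -10*N - 4*V (S(V, N) = -4*V - 10*N = -10*N - 4*V)
k(f, u) = 3*u/(40 - 15*f) (k(f, u) = (u + (u + u))/(f + (-10*(-4) - 16*f)) = (u + 2*u)/(f + (40 - 16*f)) = (3*u)/(40 - 15*f) = 3*u/(40 - 15*f))
4*k(-100, -48) = 4*((3/5)*(-48)/(8 - 3*(-100))) = 4*((3/5)*(-48)/(8 + 300)) = 4*((3/5)*(-48)/308) = 4*((3/5)*(-48)*(1/308)) = 4*(-36/385) = -144/385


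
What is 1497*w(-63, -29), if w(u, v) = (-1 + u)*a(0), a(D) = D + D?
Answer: 0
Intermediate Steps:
a(D) = 2*D
w(u, v) = 0 (w(u, v) = (-1 + u)*(2*0) = (-1 + u)*0 = 0)
1497*w(-63, -29) = 1497*0 = 0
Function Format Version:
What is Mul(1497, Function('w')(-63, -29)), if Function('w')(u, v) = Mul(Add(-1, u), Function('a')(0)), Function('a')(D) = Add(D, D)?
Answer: 0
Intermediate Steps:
Function('a')(D) = Mul(2, D)
Function('w')(u, v) = 0 (Function('w')(u, v) = Mul(Add(-1, u), Mul(2, 0)) = Mul(Add(-1, u), 0) = 0)
Mul(1497, Function('w')(-63, -29)) = Mul(1497, 0) = 0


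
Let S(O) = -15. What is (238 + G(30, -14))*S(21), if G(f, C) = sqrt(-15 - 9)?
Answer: -3570 - 30*I*sqrt(6) ≈ -3570.0 - 73.485*I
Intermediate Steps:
G(f, C) = 2*I*sqrt(6) (G(f, C) = sqrt(-24) = 2*I*sqrt(6))
(238 + G(30, -14))*S(21) = (238 + 2*I*sqrt(6))*(-15) = -3570 - 30*I*sqrt(6)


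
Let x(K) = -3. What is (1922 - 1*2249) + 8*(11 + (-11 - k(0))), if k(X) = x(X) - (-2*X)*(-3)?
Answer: -303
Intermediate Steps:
k(X) = -3 - 6*X (k(X) = -3 - (-2*X)*(-3) = -3 - 6*X)
(1922 - 1*2249) + 8*(11 + (-11 - k(0))) = (1922 - 1*2249) + 8*(11 + (-11 - (-3 - 6*0))) = (1922 - 2249) + 8*(11 + (-11 - (-3 + 0))) = -327 + 8*(11 + (-11 - 1*(-3))) = -327 + 8*(11 + (-11 + 3)) = -327 + 8*(11 - 8) = -327 + 8*3 = -327 + 24 = -303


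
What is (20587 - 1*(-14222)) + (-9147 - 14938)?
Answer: 10724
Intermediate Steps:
(20587 - 1*(-14222)) + (-9147 - 14938) = (20587 + 14222) - 24085 = 34809 - 24085 = 10724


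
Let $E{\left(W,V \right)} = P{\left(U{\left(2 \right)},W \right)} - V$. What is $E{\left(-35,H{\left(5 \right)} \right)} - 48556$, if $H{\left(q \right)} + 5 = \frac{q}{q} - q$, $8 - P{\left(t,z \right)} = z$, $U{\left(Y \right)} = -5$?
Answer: $-48504$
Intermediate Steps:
$P{\left(t,z \right)} = 8 - z$
$H{\left(q \right)} = -4 - q$ ($H{\left(q \right)} = -5 - \left(q - \frac{q}{q}\right) = -5 - \left(-1 + q\right) = -4 - q$)
$E{\left(W,V \right)} = 8 - V - W$ ($E{\left(W,V \right)} = \left(8 - W\right) - V = 8 - V - W$)
$E{\left(-35,H{\left(5 \right)} \right)} - 48556 = \left(8 - \left(-4 - 5\right) - -35\right) - 48556 = \left(8 - \left(-4 - 5\right) + 35\right) - 48556 = \left(8 - -9 + 35\right) - 48556 = \left(8 + 9 + 35\right) - 48556 = 52 - 48556 = -48504$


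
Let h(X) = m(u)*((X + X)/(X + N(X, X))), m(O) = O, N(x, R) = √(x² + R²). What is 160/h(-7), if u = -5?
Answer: -16 + 16*√2 ≈ 6.6274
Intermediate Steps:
N(x, R) = √(R² + x²)
h(X) = -10*X/(X + √2*√(X²)) (h(X) = -5*(X + X)/(X + √(X² + X²)) = -5*2*X/(X + √(2*X²)) = -5*2*X/(X + √2*√(X²)) = -10*X/(X + √2*√(X²)))
160/h(-7) = 160/((-10*(-7)/(-7 + √2*√((-7)²)))) = 160/((-10*(-7)/(-7 + √2*√49))) = 160/((-10*(-7)/(-7 + √2*7))) = 160/((-10*(-7)/(-7 + 7*√2))) = 160/((70/(-7 + 7*√2))) = 160*(-⅒ + √2/10) = -16 + 16*√2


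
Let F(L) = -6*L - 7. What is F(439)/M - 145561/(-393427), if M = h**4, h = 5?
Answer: -948065082/245891875 ≈ -3.8556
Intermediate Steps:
F(L) = -7 - 6*L
M = 625 (M = 5**4 = 625)
F(439)/M - 145561/(-393427) = (-7 - 6*439)/625 - 145561/(-393427) = (-7 - 2634)*(1/625) - 145561*(-1/393427) = -2641*1/625 + 145561/393427 = -2641/625 + 145561/393427 = -948065082/245891875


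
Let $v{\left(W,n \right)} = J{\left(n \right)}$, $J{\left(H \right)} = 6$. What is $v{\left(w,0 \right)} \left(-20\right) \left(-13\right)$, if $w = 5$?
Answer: $1560$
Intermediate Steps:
$v{\left(W,n \right)} = 6$
$v{\left(w,0 \right)} \left(-20\right) \left(-13\right) = 6 \left(-20\right) \left(-13\right) = \left(-120\right) \left(-13\right) = 1560$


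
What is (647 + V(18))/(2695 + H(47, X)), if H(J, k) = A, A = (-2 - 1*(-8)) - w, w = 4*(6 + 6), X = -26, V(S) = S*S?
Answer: 971/2653 ≈ 0.36600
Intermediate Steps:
V(S) = S²
w = 48 (w = 4*12 = 48)
A = -42 (A = (-2 - 1*(-8)) - 1*48 = (-2 + 8) - 48 = 6 - 48 = -42)
H(J, k) = -42
(647 + V(18))/(2695 + H(47, X)) = (647 + 18²)/(2695 - 42) = (647 + 324)/2653 = 971*(1/2653) = 971/2653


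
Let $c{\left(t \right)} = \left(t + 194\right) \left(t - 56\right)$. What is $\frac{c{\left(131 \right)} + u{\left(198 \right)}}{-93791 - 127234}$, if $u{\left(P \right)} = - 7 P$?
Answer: $- \frac{7663}{73675} \approx -0.10401$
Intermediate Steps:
$c{\left(t \right)} = \left(-56 + t\right) \left(194 + t\right)$ ($c{\left(t \right)} = \left(194 + t\right) \left(-56 + t\right) = \left(-56 + t\right) \left(194 + t\right)$)
$\frac{c{\left(131 \right)} + u{\left(198 \right)}}{-93791 - 127234} = \frac{\left(-10864 + 131^{2} + 138 \cdot 131\right) - 1386}{-93791 - 127234} = \frac{\left(-10864 + 17161 + 18078\right) - 1386}{-221025} = \left(24375 - 1386\right) \left(- \frac{1}{221025}\right) = 22989 \left(- \frac{1}{221025}\right) = - \frac{7663}{73675}$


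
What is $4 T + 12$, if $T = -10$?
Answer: $-28$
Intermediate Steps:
$4 T + 12 = 4 \left(-10\right) + 12 = -40 + 12 = -28$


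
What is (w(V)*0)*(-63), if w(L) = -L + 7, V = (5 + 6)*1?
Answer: 0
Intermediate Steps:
V = 11 (V = 11*1 = 11)
w(L) = 7 - L
(w(V)*0)*(-63) = ((7 - 1*11)*0)*(-63) = ((7 - 11)*0)*(-63) = -4*0*(-63) = 0*(-63) = 0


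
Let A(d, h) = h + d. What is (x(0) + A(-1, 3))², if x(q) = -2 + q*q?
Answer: 0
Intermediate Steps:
x(q) = -2 + q²
A(d, h) = d + h
(x(0) + A(-1, 3))² = ((-2 + 0²) + (-1 + 3))² = ((-2 + 0) + 2)² = (-2 + 2)² = 0² = 0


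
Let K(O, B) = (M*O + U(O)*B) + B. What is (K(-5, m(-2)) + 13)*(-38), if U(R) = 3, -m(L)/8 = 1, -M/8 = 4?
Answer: -5358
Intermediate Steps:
M = -32 (M = -8*4 = -32)
m(L) = -8 (m(L) = -8*1 = -8)
K(O, B) = -32*O + 4*B (K(O, B) = (-32*O + 3*B) + B = -32*O + 4*B)
(K(-5, m(-2)) + 13)*(-38) = ((-32*(-5) + 4*(-8)) + 13)*(-38) = ((160 - 32) + 13)*(-38) = (128 + 13)*(-38) = 141*(-38) = -5358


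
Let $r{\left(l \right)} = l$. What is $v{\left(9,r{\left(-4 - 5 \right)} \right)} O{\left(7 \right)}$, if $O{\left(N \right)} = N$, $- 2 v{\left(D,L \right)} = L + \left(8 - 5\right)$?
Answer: $21$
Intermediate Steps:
$v{\left(D,L \right)} = - \frac{3}{2} - \frac{L}{2}$ ($v{\left(D,L \right)} = - \frac{L + \left(8 - 5\right)}{2} = - \frac{L + 3}{2} = - \frac{3 + L}{2} = - \frac{3}{2} - \frac{L}{2}$)
$v{\left(9,r{\left(-4 - 5 \right)} \right)} O{\left(7 \right)} = \left(- \frac{3}{2} - \frac{-4 - 5}{2}\right) 7 = \left(- \frac{3}{2} - - \frac{9}{2}\right) 7 = \left(- \frac{3}{2} + \frac{9}{2}\right) 7 = 3 \cdot 7 = 21$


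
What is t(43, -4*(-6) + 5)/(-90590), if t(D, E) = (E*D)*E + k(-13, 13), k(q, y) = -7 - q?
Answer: -36169/90590 ≈ -0.39926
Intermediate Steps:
t(D, E) = 6 + D*E**2 (t(D, E) = (E*D)*E + (-7 - 1*(-13)) = (D*E)*E + (-7 + 13) = D*E**2 + 6 = 6 + D*E**2)
t(43, -4*(-6) + 5)/(-90590) = (6 + 43*(-4*(-6) + 5)**2)/(-90590) = (6 + 43*(24 + 5)**2)*(-1/90590) = (6 + 43*29**2)*(-1/90590) = (6 + 43*841)*(-1/90590) = (6 + 36163)*(-1/90590) = 36169*(-1/90590) = -36169/90590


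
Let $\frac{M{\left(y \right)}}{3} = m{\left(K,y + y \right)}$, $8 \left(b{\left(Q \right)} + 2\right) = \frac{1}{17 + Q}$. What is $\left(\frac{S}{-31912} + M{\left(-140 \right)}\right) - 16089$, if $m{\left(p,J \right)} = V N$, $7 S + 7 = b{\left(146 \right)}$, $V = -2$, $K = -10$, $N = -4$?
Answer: $- \frac{4679617792105}{291292736} \approx -16065.0$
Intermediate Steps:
$b{\left(Q \right)} = -2 + \frac{1}{8 \left(17 + Q\right)}$
$S = - \frac{11735}{9128}$ ($S = -1 + \frac{\frac{1}{8} \frac{1}{17 + 146} \left(-271 - 2336\right)}{7} = -1 + \frac{\frac{1}{8} \cdot \frac{1}{163} \left(-271 - 2336\right)}{7} = -1 + \frac{\frac{1}{8} \cdot \frac{1}{163} \left(-2607\right)}{7} = -1 + \frac{1}{7} \left(- \frac{2607}{1304}\right) = -1 - \frac{2607}{9128} = - \frac{11735}{9128} \approx -1.2856$)
$m{\left(p,J \right)} = 8$ ($m{\left(p,J \right)} = \left(-2\right) \left(-4\right) = 8$)
$M{\left(y \right)} = 24$ ($M{\left(y \right)} = 3 \cdot 8 = 24$)
$\left(\frac{S}{-31912} + M{\left(-140 \right)}\right) - 16089 = \left(- \frac{11735}{9128 \left(-31912\right)} + 24\right) - 16089 = \left(\left(- \frac{11735}{9128}\right) \left(- \frac{1}{31912}\right) + 24\right) - 16089 = \left(\frac{11735}{291292736} + 24\right) - 16089 = \frac{6991037399}{291292736} - 16089 = - \frac{4679617792105}{291292736}$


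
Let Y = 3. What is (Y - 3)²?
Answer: 0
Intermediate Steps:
(Y - 3)² = (3 - 3)² = 0² = 0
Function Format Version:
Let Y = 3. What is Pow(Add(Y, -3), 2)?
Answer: 0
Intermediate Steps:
Pow(Add(Y, -3), 2) = Pow(Add(3, -3), 2) = Pow(0, 2) = 0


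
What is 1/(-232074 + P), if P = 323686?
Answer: 1/91612 ≈ 1.0916e-5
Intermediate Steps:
1/(-232074 + P) = 1/(-232074 + 323686) = 1/91612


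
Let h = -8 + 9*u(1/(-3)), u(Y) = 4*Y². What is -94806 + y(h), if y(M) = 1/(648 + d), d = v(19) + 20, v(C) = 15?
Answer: -64752497/683 ≈ -94806.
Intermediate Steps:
d = 35 (d = 15 + 20 = 35)
h = -4 (h = -8 + 9*(4*(1/(-3))²) = -8 + 9*(4*(-⅓)²) = -8 + 9*(4*(⅑)) = -8 + 9*(4/9) = -8 + 4 = -4)
y(M) = 1/683 (y(M) = 1/(648 + 35) = 1/683)
-94806 + y(h) = -94806 + 1/683 = -64752497/683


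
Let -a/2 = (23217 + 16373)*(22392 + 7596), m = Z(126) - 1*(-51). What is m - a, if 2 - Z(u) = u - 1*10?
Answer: 2374449777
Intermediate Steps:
Z(u) = 12 - u (Z(u) = 2 - (u - 1*10) = 2 - (u - 10) = 2 - (-10 + u) = 2 + (10 - u) = 12 - u)
m = -63 (m = (12 - 1*126) - 1*(-51) = (12 - 126) + 51 = -114 + 51 = -63)
a = -2374449840 (a = -2*(23217 + 16373)*(22392 + 7596) = -79180*29988 = -2*1187224920 = -2374449840)
m - a = -63 - 1*(-2374449840) = -63 + 2374449840 = 2374449777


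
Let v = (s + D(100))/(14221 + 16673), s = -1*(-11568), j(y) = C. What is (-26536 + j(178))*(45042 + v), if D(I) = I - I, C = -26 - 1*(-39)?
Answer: -6151298662278/5149 ≈ -1.1947e+9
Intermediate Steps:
C = 13 (C = -26 + 39 = 13)
j(y) = 13
s = 11568
D(I) = 0
v = 1928/5149 (v = (11568 + 0)/(14221 + 16673) = 11568/30894 = 11568*(1/30894) = 1928/5149 ≈ 0.37444)
(-26536 + j(178))*(45042 + v) = (-26536 + 13)*(45042 + 1928/5149) = -26523*231923186/5149 = -6151298662278/5149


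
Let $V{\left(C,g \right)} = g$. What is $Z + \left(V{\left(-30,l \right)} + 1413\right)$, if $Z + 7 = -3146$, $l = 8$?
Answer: $-1732$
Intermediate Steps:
$Z = -3153$ ($Z = -7 - 3146 = -3153$)
$Z + \left(V{\left(-30,l \right)} + 1413\right) = -3153 + \left(8 + 1413\right) = -3153 + 1421 = -1732$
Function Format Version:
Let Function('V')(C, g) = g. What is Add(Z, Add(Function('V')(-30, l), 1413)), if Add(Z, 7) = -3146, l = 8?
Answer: -1732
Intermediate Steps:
Z = -3153 (Z = Add(-7, -3146) = -3153)
Add(Z, Add(Function('V')(-30, l), 1413)) = Add(-3153, Add(8, 1413)) = Add(-3153, 1421) = -1732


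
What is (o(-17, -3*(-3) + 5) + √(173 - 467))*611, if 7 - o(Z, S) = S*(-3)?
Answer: 29939 + 4277*I*√6 ≈ 29939.0 + 10476.0*I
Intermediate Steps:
o(Z, S) = 7 + 3*S (o(Z, S) = 7 - S*(-3) = 7 - (-3)*S = 7 + 3*S)
(o(-17, -3*(-3) + 5) + √(173 - 467))*611 = ((7 + 3*(-3*(-3) + 5)) + √(173 - 467))*611 = ((7 + 3*(9 + 5)) + √(-294))*611 = ((7 + 3*14) + 7*I*√6)*611 = ((7 + 42) + 7*I*√6)*611 = (49 + 7*I*√6)*611 = 29939 + 4277*I*√6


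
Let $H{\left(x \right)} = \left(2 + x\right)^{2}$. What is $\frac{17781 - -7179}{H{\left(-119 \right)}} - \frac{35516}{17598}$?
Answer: $- \frac{200566}{1029483} \approx -0.19482$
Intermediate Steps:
$\frac{17781 - -7179}{H{\left(-119 \right)}} - \frac{35516}{17598} = \frac{17781 - -7179}{\left(2 - 119\right)^{2}} - \frac{35516}{17598} = \frac{17781 + 7179}{\left(-117\right)^{2}} - \frac{17758}{8799} = \frac{24960}{13689} - \frac{17758}{8799} = 24960 \cdot \frac{1}{13689} - \frac{17758}{8799} = \frac{640}{351} - \frac{17758}{8799} = - \frac{200566}{1029483}$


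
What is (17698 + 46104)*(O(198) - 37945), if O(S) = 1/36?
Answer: -43577372119/18 ≈ -2.4210e+9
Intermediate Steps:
O(S) = 1/36
(17698 + 46104)*(O(198) - 37945) = (17698 + 46104)*(1/36 - 37945) = 63802*(-1366019/36) = -43577372119/18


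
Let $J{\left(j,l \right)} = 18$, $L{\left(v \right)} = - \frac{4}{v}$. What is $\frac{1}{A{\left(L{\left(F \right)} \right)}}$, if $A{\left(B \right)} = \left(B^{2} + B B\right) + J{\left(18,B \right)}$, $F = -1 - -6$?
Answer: $\frac{25}{482} \approx 0.051867$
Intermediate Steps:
$F = 5$ ($F = -1 + 6 = 5$)
$A{\left(B \right)} = 18 + 2 B^{2}$ ($A{\left(B \right)} = \left(B^{2} + B B\right) + 18 = \left(B^{2} + B^{2}\right) + 18 = 2 B^{2} + 18 = 18 + 2 B^{2}$)
$\frac{1}{A{\left(L{\left(F \right)} \right)}} = \frac{1}{18 + 2 \left(- \frac{4}{5}\right)^{2}} = \frac{1}{18 + 2 \cdot \frac{16}{25}} = \frac{1}{18 + \frac{32}{25}} = \frac{1}{\frac{482}{25}} = \frac{25}{482}$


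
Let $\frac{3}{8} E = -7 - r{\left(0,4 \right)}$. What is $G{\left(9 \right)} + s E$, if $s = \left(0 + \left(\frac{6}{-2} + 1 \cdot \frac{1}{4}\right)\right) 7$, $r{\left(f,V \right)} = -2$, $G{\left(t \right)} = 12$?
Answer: $\frac{806}{3} \approx 268.67$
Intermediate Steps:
$E = - \frac{40}{3}$ ($E = \frac{8 \left(-7 - -2\right)}{3} = \frac{8 \left(-7 + 2\right)}{3} = \frac{8}{3} \left(-5\right) = - \frac{40}{3} \approx -13.333$)
$s = - \frac{77}{4}$ ($s = \left(0 + \left(6 \left(- \frac{1}{2}\right) + 1 \cdot \frac{1}{4}\right)\right) 7 = \left(0 + \left(-3 + \frac{1}{4}\right)\right) 7 = \left(0 - \frac{11}{4}\right) 7 = \left(- \frac{11}{4}\right) 7 = - \frac{77}{4} \approx -19.25$)
$G{\left(9 \right)} + s E = 12 - - \frac{770}{3} = 12 + \frac{770}{3} = \frac{806}{3}$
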